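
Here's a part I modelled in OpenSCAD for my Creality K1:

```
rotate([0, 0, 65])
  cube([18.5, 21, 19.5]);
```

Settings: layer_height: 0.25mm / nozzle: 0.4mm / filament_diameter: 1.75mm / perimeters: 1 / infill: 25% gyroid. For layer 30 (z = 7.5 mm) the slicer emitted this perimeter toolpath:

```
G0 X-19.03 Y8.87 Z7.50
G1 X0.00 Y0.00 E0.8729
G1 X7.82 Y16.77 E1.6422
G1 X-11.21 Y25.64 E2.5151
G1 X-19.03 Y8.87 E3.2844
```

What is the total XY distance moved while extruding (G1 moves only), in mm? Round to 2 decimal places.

Sum the Euclidean lengths of each G1 segment: total = 79.00 mm.

79.00 mm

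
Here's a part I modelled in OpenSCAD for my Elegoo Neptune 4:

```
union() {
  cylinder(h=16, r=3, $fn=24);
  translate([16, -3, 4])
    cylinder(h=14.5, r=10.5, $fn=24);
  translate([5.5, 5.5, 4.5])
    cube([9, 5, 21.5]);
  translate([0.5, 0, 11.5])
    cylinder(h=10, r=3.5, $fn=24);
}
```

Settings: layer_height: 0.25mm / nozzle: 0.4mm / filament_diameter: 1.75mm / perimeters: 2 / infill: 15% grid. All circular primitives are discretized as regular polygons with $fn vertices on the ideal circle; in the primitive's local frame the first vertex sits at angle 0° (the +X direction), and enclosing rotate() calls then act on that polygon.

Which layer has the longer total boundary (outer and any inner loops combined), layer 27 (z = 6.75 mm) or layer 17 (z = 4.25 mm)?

Layer 27 (z = 6.75): the cylinder: section is a regular 24-gon, circumradius r=3 (perimeter = 2·24·3.000·sin(180°/24) = 18.80 mm); the cylinder at (16, -3): section is a regular 24-gon, circumradius r=10.5 (perimeter = 2·24·10.500·sin(180°/24) = 65.79 mm); the cube at (5.5, 5.5) (footprint 9×5) is included at this height (perimeter 28.00 mm); the cylinder at (0.5, 0) is not intersected at this z (z outside [11.5, 21.5]); Merging all regions: the regions partially overlap (shared area 5.16 mm²), so the edge portions inside another operand are dropped and the merged outline is re-measured after clipping — boundary = 101.31 mm. So its perimeter = 101.31 mm. Layer 17 (z = 4.25): the r=3 cylinder contributes a regular 24-gon of circumradius 3 (perimeter = 2·24·3.000·sin(180°/24) = 18.80 mm); the cylinder at (16, -3): section is a regular 24-gon, circumradius r=10.5 (perimeter = 2·24·10.500·sin(180°/24) = 65.79 mm); the cube at (5.5, 5.5) is not intersected at this z (z outside [4.5, 26]); the cylinder at (0.5, 0) is absent (z outside [11.5, 21.5]); Combining (union): the 2 present regions are separate (no shared area or edge), so areas and boundary lengths simply add and each stays a separate island — boundary = 84.58 mm. So its perimeter = 84.58 mm. Layer 27 is larger (101.31 vs 84.58 mm).

layer 27 (z = 6.75 mm)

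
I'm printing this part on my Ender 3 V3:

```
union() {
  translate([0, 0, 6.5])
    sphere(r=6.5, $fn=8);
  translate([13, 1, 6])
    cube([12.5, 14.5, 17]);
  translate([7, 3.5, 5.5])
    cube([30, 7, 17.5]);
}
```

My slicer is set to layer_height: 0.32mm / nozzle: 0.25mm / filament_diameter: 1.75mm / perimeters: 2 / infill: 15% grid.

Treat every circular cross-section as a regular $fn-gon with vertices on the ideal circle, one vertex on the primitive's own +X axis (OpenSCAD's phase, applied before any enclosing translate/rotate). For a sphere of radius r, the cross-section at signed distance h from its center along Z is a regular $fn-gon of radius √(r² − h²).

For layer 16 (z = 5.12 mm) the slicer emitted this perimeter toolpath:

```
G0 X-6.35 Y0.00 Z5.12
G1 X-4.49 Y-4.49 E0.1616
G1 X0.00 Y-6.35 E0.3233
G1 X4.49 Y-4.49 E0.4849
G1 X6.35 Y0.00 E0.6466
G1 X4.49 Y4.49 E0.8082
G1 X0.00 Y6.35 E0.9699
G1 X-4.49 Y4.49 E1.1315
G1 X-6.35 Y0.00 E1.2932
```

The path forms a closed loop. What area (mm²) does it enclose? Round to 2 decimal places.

Apply the shoelace formula to the sequence of (X, Y) vertices; enclosed area = 114.05 mm².

114.05 mm²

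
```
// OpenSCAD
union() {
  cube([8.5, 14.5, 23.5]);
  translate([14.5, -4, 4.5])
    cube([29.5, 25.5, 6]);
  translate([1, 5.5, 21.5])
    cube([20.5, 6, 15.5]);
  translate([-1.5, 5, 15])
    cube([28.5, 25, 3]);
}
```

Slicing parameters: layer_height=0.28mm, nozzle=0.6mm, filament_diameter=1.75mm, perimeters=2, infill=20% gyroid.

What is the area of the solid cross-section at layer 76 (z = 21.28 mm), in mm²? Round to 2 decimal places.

At z = 21.28 mm: the 8.5×14.5 cube contributes its full rectangle (area 123.25 mm²); the cube at (14.5, -4) is not intersected at this z (z outside [4.5, 10.5]); the cube at (1, 5.5) is not intersected at this z (z outside [21.5, 37]); the cube at (-1.5, 5) is absent (z outside [15, 18]); Merging all regions: only the 8.5×14.5 cube is present, so the union is just that shape — area = 123.25 mm². Overall, the cross-section is a single solid region. Net area = 123.25 mm².

123.25 mm²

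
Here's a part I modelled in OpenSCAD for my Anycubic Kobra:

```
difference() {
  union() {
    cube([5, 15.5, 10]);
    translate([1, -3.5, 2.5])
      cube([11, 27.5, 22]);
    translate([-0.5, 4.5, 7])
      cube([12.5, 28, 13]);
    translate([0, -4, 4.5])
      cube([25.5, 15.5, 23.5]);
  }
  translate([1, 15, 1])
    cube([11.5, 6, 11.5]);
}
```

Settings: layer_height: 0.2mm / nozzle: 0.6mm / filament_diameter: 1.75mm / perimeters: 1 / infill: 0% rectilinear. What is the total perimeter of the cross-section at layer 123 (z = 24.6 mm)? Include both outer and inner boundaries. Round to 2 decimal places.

At z = 24.6 mm: the cube is not intersected at this z (z outside [0, 10]); the cube at (1, -3.5) is not intersected at this z (z outside [2.5, 24.5]); the cube at (-0.5, 4.5) is not intersected at this z (z outside [7, 20]); the cube at (0, -4) (footprint 25.5×15.5) is included at this height (perimeter 82.00 mm); Combining (union): only the 25.5×15.5 cube at (0, -4) is present, so the union is just that shape — boundary = 82.00 mm; the cube at (1, 15) does not reach this height (z outside [1, 12.5]); Subtracting the remaining from the first: none of the subtracted shapes is present at this height, so that combined region is unchanged — boundary = 82.00 mm. Overall, the cross-section is a single solid region. Total boundary length (outer) = 82.00 mm.

82.00 mm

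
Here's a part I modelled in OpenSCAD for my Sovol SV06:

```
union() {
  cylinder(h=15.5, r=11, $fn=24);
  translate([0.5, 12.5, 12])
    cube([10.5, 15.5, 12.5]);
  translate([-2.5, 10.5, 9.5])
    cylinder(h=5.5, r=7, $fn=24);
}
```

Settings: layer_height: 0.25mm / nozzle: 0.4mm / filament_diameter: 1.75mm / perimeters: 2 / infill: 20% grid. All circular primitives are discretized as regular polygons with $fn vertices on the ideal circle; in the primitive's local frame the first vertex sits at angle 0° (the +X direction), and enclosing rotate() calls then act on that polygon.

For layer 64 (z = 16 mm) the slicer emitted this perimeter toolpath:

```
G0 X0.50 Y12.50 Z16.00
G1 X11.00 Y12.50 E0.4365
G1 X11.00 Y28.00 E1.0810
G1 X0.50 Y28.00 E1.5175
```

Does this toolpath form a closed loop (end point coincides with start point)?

Start point (G0): (0.50, 12.50). End point (last G1): the path does not return to the start — open.

no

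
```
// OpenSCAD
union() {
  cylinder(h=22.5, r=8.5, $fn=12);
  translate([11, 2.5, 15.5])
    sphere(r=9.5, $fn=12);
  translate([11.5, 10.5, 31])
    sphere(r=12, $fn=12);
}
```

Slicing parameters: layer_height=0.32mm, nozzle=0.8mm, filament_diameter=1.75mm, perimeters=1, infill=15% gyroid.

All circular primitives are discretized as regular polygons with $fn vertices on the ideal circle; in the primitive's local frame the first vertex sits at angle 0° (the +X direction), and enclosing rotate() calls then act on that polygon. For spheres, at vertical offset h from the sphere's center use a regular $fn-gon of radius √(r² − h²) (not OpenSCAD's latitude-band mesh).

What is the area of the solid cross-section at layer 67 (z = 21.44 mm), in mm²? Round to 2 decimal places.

455.60 mm²

At z = 21.44 mm: the r=8.5 cylinder contributes a regular 12-gon of circumradius 8.5 (area = (12/2)·8.500²·sin(360°/12) = 216.75 mm²); the r=9.5 sphere at (11, 2.5) contributes a regular 12-gon of circumradius √(9.5²−5.94²) = 7.414 (area = (12/2)·7.414²·sin(360°/12) = 164.90 mm²); the r=12 sphere at (11.5, 10.5) contributes a regular 12-gon of circumradius √(12²−9.56²) = 7.253 (area = (12/2)·7.253²·sin(360°/12) = 157.82 mm²); Taking the union: the regions partially overlap — summed areas 539.47 mm² minus the doubly-counted overlap 83.87 mm² gives 455.60 mm² — area = 455.60 mm². Overall, the cross-section is a single solid region. Net area = 455.60 mm².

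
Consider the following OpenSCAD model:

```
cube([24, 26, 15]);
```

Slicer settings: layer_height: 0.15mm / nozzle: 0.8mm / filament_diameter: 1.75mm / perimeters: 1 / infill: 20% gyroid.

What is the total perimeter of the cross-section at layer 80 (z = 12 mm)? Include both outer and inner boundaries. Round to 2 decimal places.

At z = 12 mm: the 24×26 cube contributes its full rectangle (perimeter 100.00 mm). Overall, the cross-section is a single solid region. Total boundary length (outer) = 100.00 mm.

100.00 mm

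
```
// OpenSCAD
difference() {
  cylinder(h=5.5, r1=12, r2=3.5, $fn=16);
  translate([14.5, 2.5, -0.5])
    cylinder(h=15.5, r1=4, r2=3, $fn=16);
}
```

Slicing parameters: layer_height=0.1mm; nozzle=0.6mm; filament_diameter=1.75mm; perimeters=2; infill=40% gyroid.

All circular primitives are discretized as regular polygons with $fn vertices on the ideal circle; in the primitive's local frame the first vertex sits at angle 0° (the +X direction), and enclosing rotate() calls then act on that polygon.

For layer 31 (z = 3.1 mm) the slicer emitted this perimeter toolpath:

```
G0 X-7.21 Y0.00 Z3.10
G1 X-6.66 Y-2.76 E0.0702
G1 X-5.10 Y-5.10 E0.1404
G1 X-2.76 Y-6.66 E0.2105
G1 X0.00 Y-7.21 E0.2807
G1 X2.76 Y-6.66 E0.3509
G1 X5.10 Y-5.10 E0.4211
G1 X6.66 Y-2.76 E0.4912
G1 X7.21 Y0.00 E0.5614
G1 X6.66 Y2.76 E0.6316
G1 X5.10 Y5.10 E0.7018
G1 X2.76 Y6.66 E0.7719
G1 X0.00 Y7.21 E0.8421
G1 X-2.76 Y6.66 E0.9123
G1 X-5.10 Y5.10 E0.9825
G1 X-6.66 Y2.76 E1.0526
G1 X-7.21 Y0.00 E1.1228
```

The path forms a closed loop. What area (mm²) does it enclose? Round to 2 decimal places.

159.16 mm²

Apply the shoelace formula to the sequence of (X, Y) vertices; enclosed area = 159.16 mm².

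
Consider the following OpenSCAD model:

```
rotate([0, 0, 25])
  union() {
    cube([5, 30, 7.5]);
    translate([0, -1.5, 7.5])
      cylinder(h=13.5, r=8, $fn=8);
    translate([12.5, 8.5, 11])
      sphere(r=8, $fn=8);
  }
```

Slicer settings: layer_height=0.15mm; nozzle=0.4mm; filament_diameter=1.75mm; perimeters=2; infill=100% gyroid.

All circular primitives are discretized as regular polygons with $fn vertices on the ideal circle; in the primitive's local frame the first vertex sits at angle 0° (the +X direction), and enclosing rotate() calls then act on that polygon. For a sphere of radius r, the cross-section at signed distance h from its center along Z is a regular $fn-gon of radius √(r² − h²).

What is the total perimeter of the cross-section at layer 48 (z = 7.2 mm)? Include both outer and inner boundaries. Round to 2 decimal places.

At z = 7.2 mm: the cube (footprint 5×30) is included at this height (perimeter 70.00 mm); the cylinder at (0, -1.5) does not reach this height (z outside [7.5, 21]); the r=8 sphere at (12.5, 8.5) contributes a regular 8-gon of circumradius √(8²−3.8²) = 7.040 (perimeter = 2·8·7.040·sin(180°/8) = 43.10 mm); Combining (union): the 2 present regions are separate (no shared area or edge), so areas and boundary lengths simply add and each stays a separate island — boundary = 113.10 mm; (rotated 25° about Z; rotation is an isometry so areas/perimeters/island counts are preserved). Overall, the cross-section has 2 separate islands. Total boundary length (outer) = 113.10 mm.

113.10 mm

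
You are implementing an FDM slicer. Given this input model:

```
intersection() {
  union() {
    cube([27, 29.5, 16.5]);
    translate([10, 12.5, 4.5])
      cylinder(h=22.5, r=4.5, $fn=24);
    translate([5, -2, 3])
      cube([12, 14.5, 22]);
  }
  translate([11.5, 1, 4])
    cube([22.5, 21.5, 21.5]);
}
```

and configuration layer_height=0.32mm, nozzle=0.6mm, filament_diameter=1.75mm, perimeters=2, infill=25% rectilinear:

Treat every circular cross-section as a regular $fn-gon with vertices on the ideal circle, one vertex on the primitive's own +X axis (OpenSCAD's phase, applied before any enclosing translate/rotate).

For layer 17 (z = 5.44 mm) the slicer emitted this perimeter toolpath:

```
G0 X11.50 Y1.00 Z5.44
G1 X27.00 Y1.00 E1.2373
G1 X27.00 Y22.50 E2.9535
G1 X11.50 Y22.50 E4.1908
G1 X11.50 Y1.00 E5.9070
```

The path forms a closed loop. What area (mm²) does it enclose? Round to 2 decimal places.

Apply the shoelace formula to the sequence of (X, Y) vertices; enclosed area = 333.25 mm².

333.25 mm²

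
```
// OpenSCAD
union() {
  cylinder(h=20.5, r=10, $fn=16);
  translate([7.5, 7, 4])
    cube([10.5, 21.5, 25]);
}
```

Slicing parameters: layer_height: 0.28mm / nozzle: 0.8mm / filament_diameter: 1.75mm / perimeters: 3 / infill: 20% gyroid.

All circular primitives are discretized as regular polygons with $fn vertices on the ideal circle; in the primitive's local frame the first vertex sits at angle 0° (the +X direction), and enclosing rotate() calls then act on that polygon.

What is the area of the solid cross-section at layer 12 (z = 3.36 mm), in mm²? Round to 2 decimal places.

306.15 mm²

At z = 3.36 mm: the cylinder: section is a regular 16-gon, circumradius r=10 (area = (16/2)·10.000²·sin(360°/16) = 306.15 mm²); the cube at (7.5, 7) is absent (z outside [4, 29]); Taking the union: only the r=10 cylinder is present, so the union is just that shape — area = 306.15 mm². Overall, the cross-section is a single solid region. Net area = 306.15 mm².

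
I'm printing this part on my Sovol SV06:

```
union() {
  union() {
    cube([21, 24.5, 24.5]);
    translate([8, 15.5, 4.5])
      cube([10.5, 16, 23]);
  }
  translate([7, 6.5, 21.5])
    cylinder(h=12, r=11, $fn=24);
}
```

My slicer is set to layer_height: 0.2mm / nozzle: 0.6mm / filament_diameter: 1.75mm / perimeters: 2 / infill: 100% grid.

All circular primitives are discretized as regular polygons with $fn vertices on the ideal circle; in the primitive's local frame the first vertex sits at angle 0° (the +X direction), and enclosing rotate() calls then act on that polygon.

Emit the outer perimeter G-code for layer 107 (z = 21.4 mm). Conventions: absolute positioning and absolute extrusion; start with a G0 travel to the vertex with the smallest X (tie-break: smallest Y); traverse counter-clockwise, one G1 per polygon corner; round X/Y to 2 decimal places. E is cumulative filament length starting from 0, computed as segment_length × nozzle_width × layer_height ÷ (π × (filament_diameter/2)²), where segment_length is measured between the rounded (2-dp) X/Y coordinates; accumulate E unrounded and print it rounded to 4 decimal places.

G0 X0.00 Y0.00 Z21.40
G1 X21.00 Y0.00 E1.0477
G1 X21.00 Y24.50 E2.2700
G1 X18.50 Y24.50 E2.3947
G1 X18.50 Y31.50 E2.7440
G1 X8.00 Y31.50 E3.2678
G1 X8.00 Y24.50 E3.6170
G1 X0.00 Y24.50 E4.0162
G1 X0.00 Y0.00 E5.2385

At z = 21.4 mm: the 21×24.5 cube contributes its full rectangle; the 10.5×16 cube at (8, 15.5) contributes its full rectangle; Taking the union: the regions partially overlap (shared area 94.50 mm²), so overlapping operands fuse into one piece — 1 connected region; the cylinder at (7, 6.5) is not intersected at this z (z outside [21.5, 33.5]); Combining (union): only the result so far is present, so the union is just that shape — 1 connected region. The outline is a single polygon with 8 vertices. Extrusion per mm of travel: 0.6 × 0.2 / (π × 0.875²) = 0.049890. Accumulating E over each segment gives final E = 5.2385.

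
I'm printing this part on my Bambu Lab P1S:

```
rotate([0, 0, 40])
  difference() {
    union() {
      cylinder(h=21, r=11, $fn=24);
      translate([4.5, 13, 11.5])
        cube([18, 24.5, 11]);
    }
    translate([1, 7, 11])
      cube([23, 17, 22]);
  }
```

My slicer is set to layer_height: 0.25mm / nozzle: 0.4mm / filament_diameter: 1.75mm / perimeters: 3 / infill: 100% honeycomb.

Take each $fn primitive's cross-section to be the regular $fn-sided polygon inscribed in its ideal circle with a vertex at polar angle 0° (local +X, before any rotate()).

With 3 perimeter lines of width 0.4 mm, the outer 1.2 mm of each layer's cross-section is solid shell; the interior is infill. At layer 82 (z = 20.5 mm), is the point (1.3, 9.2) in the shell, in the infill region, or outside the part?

shell

At z = 20.5 mm: the r=11 cylinder gives a regular 24-gon of circumradius 11 (constant along its height); the cube at (4.5, 13) is present — its section is the full 18×24.5 rectangle; Taking the union: the 2 present regions are separate (no shared area or edge), so areas and boundary lengths simply add and each stays a separate island — 2 connected regions; the cube at (1, 7) (footprint 23×17) is included at this height; After the difference (first − rest): starting from the result so far, the 23×17 cube at (1, 7) partially overlaps it — only the 217.08 mm² overlap (of its 391.00 mm²) is removed, clipping the outline — 2 connected regions; (rotated 40° about Z; rotation is an isometry so areas/perimeters/island counts are preserved). Overall, the cross-section has 2 separate islands. Undo the 40° rotation: the query point maps to (6.910, 6.212) in the un-rotated model frame. The nearest boundary edge runs (1.00, 7.00)→(8.38, 7.00); distance from the point to it = 0.79 mm. (Shell/infill is judged within the island containing the point — the largest one.) The point is inside the cross-section, 0.79 mm from the nearest boundary — within the 1.2 mm shell band (3 × 0.4).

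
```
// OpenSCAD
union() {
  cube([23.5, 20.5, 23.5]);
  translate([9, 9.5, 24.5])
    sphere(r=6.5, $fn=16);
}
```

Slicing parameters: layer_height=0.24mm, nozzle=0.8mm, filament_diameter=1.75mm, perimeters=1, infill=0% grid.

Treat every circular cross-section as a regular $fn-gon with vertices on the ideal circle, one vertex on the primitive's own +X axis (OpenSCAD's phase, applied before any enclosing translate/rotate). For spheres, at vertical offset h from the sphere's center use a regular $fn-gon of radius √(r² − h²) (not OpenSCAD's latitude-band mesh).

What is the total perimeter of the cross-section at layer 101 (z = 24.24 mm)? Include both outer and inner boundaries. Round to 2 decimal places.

At z = 24.24 mm: the cube does not reach this height (z outside [0, 23.5]); the r=6.5 sphere at (9, 9.5) slices to a regular 16-gon of circumradius 6.495 (√(r²−h²) with h=0.26 from center) (perimeter = 2·16·6.495·sin(180°/16) = 40.55 mm); Taking the union: only the r=6.5 sphere at (9, 9.5) is present, so the union is just that shape — boundary = 40.55 mm. Overall, the cross-section is a single solid region. Total boundary length (outer) = 40.55 mm.

40.55 mm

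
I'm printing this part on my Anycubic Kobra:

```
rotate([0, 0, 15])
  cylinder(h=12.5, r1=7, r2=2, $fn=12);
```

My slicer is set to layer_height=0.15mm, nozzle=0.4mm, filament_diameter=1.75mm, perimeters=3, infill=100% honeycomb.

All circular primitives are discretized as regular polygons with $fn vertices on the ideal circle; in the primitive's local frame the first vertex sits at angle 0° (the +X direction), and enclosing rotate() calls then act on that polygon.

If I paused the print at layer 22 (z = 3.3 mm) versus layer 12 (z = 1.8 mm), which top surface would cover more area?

layer 12 (z = 1.8 mm)

Layer 22 (z = 3.3): the cone (r1=7→r2=2) has section circumradius 5.680 here — a regular 12-gon (area = (12/2)·5.680²·sin(360°/12) = 96.79 mm²); (whole slice rotated 15° about Z — lengths, areas and connectivity unchanged). So its area = 96.79 mm². Layer 12 (z = 1.8): the cone: at t=0.144 of its height the radius interpolates to r₁+(r₂−r₁)t = 6.280, giving a regular 12-gon of that circumradius (area = (12/2)·6.280²·sin(360°/12) = 118.32 mm²); (whole slice rotated 15° about Z — lengths, areas and connectivity unchanged). So its area = 118.32 mm². Layer 12 is larger (118.32 vs 96.79 mm²).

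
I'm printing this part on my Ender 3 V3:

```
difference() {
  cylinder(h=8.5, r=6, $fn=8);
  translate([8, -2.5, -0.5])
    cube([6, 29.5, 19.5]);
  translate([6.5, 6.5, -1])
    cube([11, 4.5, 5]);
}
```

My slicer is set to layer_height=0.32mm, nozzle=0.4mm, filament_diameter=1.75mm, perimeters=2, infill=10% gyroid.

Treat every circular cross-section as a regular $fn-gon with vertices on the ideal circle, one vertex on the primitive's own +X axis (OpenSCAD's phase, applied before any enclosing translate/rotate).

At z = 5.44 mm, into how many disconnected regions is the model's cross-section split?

At z = 5.44 mm: the r=6 cylinder gives a regular 8-gon of circumradius 6 (constant along its height); the cube at (8, -2.5) is present — its section is the full 6×29.5 rectangle; the cube at (6.5, 6.5) does not reach this height (z outside [-1, 4]); Taking the first minus the rest: starting from the r=6 cylinder, the 6×29.5 cube at (8, -2.5) misses the remaining region (no effect) — 1 connected region. The result has 1 disconnected region.

1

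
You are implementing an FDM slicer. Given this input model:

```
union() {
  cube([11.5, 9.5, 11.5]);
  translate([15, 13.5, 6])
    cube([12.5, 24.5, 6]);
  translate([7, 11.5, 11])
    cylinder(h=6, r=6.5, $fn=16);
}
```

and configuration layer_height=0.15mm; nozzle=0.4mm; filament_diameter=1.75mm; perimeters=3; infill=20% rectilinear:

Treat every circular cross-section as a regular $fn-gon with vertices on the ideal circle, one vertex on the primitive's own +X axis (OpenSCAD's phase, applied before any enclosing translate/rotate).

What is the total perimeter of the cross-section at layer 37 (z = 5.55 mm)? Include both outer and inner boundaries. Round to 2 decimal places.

At z = 5.55 mm: the cube (footprint 11.5×9.5) is included at this height (perimeter 42.00 mm); the cube at (15, 13.5) does not reach this height (z outside [6, 12]); the cylinder at (7, 11.5) is absent (z outside [11, 17]); Taking the union: only the 11.5×9.5 cube is present, so the union is just that shape — boundary = 42.00 mm. Overall, the cross-section is a single solid region. Total boundary length (outer) = 42.00 mm.

42.00 mm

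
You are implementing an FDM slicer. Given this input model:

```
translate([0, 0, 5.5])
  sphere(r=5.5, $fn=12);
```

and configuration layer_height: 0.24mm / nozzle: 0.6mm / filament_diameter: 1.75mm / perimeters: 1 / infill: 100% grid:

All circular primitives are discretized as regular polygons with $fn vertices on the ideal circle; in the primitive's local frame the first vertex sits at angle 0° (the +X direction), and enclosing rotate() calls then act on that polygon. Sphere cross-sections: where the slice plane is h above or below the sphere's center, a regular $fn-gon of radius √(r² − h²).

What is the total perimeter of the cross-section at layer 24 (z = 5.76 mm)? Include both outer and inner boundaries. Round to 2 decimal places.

At z = 5.76 mm: the r=5.5 sphere contributes a regular 12-gon of circumradius √(5.5²−0.26²) = 5.494 (perimeter = 2·12·5.494·sin(180°/12) = 34.13 mm). Overall, the cross-section is a single solid region. Total boundary length (outer) = 34.13 mm.

34.13 mm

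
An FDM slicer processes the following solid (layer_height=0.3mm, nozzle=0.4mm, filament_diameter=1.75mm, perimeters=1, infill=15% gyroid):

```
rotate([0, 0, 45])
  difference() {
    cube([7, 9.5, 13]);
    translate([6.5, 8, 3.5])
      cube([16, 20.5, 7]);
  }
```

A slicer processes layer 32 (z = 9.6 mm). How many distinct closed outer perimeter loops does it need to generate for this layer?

1

At z = 9.6 mm: the 7×9.5 cube contributes its full rectangle; the cube at (6.5, 8) (footprint 16×20.5) is included at this height; After the difference (first − rest): starting from the 7×9.5 cube, the 16×20.5 cube at (6.5, 8) partially overlaps it — only the 0.75 mm² overlap (of its 328.00 mm²) is removed, clipping the outline — 1 connected region; (rotated 45° about Z; rotation is an isometry so areas/perimeters/island counts are preserved). The result has 1 disconnected region.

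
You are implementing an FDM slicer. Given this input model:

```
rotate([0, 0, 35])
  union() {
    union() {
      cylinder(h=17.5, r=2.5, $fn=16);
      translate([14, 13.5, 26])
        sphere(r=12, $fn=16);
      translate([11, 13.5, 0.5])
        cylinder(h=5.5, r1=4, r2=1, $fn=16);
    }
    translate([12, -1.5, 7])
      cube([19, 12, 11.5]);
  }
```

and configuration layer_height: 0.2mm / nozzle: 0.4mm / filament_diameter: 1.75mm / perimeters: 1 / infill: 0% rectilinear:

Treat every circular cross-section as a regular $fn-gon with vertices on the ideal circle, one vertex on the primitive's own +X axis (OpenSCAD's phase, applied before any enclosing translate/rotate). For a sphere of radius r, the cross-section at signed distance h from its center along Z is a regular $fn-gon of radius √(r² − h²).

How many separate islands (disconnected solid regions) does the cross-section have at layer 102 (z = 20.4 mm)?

At z = 20.4 mm: the cylinder is absent (z outside [0, 17.5]); the r=12 sphere at (14, 13.5) slices to a regular 16-gon of circumradius 10.613 (√(r²−h²) with h=5.6 from center); the cone at (11, 13.5) does not reach this height (z outside [0.5, 6]); Merging all regions: only the r=12 sphere at (14, 13.5) is present, so the union is just that shape — 1 connected region; the cube at (12, -1.5) does not reach this height (z outside [7, 18.5]); Taking the union: only the result so far is present, so the union is just that shape — 1 connected region; (rotated 35° about Z; rotation is an isometry so areas/perimeters/island counts are preserved). Overall, the cross-section is a single solid region. Island count = 1.

1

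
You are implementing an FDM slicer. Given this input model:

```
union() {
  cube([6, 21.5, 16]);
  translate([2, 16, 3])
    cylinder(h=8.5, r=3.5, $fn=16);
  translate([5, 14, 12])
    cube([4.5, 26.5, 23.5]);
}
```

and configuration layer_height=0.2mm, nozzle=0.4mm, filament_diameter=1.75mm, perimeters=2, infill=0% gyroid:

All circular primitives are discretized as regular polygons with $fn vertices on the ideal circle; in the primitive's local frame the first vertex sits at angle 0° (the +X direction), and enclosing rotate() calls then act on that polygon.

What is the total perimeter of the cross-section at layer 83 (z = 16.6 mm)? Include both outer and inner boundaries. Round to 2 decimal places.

62.00 mm

At z = 16.6 mm: the cube does not reach this height (z outside [0, 16]); the cylinder at (2, 16) does not reach this height (z outside [3, 11.5]); the cube at (5, 14) is present — its section is the full 4.5×26.5 rectangle (perimeter 62.00 mm); Taking the union: only the 4.5×26.5 cube at (5, 14) is present, so the union is just that shape — boundary = 62.00 mm. Overall, the cross-section is a single solid region. Total boundary length (outer) = 62.00 mm.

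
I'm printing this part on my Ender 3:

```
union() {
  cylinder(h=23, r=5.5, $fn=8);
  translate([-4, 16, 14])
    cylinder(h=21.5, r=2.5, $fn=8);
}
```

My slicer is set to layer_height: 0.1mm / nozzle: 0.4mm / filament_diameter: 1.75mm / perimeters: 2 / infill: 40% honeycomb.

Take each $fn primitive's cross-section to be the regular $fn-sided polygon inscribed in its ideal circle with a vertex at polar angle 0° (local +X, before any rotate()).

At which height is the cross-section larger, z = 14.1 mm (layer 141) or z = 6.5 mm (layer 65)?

Layer 141 (z = 14.1): the r=5.5 cylinder contributes a regular 8-gon of circumradius 5.5 (area = (8/2)·5.500²·sin(360°/8) = 85.56 mm²); the r=2.5 cylinder at (-4, 16) contributes a regular 8-gon of circumradius 2.5 (area = (8/2)·2.500²·sin(360°/8) = 17.68 mm²); Combining (union): the 2 present regions are separate (no shared area or edge), so areas and boundary lengths simply add and each stays a separate island — area = 103.24 mm². So its area = 103.24 mm². Layer 65 (z = 6.5): the r=5.5 cylinder gives a regular 8-gon of circumradius 5.5 (constant along its height) (area = (8/2)·5.500²·sin(360°/8) = 85.56 mm²); the cylinder at (-4, 16) is not intersected at this z (z outside [14, 35.5]); Combining (union): only the r=5.5 cylinder is present, so the union is just that shape — area = 85.56 mm². So its area = 85.56 mm². Layer 141 is larger (103.24 vs 85.56 mm²).

layer 141 (z = 14.1 mm)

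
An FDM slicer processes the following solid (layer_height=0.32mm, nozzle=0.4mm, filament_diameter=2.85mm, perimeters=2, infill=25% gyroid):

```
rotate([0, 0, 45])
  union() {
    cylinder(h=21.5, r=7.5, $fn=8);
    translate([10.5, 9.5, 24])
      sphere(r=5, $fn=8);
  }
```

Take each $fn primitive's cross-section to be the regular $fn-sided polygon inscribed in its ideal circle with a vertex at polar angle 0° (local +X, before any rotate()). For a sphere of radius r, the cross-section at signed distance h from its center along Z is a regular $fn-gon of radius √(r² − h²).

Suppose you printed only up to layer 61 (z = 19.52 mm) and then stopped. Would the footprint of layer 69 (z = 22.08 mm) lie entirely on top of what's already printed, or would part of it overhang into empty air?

part overhangs

Compare the two slices. At z = 19.52: the r=7.5 cylinder gives a regular 8-gon of circumradius 7.5 (constant along its height) (area = (8/2)·7.500²·sin(360°/8) = 159.10 mm²); the r=5 sphere at (10.5, 9.5) slices to a regular 8-gon of circumradius 2.220 (√(r²−h²) with h=4.48 from center) (area = (8/2)·2.220²·sin(360°/8) = 13.94 mm²); Combining (union): the 2 present regions are separate (no shared area or edge), so areas and boundary lengths simply add and each stays a separate island — area = 173.04 mm²; (rotated 45° about Z; rotation is an isometry so areas/perimeters/island counts are preserved). At z = 22.08: the cylinder does not reach this height (z outside [0, 21.5]); the r=5 sphere at (10.5, 9.5) contributes a regular 8-gon of circumradius √(5²−1.92²) = 4.617 (area = (8/2)·4.617²·sin(360°/8) = 60.28 mm²); Combining (union): only the r=5 sphere at (10.5, 9.5) is present, so the union is just that shape — area = 60.28 mm²; (whole slice rotated 45° about Z — lengths, areas and connectivity unchanged). Checking containment: at z = 22.08 the cross-section extends beyond the z = 19.52 cross-section by about 46.34 mm².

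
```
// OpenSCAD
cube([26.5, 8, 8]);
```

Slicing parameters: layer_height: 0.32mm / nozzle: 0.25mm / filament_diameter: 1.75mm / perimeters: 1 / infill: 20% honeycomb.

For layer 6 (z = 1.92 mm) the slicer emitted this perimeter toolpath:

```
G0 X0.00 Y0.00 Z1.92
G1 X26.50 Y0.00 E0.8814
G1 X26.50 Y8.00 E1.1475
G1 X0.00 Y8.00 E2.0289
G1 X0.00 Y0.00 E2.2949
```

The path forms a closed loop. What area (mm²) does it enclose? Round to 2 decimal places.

Apply the shoelace formula to the sequence of (X, Y) vertices; enclosed area = 212.00 mm².

212.00 mm²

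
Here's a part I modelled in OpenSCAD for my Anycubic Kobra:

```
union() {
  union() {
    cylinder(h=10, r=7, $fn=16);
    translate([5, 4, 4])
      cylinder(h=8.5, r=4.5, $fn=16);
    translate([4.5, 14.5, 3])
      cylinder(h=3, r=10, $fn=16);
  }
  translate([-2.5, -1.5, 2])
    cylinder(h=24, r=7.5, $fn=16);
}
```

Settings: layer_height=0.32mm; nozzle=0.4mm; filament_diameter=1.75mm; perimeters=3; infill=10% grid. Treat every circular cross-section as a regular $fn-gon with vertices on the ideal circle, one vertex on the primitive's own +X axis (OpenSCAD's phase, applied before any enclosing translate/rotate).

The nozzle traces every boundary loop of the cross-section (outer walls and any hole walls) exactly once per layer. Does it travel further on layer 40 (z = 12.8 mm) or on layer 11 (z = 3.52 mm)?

layer 11 (z = 3.52 mm)

Layer 40 (z = 12.8): the cylinder is absent (z outside [0, 10]); the cylinder at (5, 4) is absent (z outside [4, 12.5]); the cylinder at (4.5, 14.5) is not intersected at this z (z outside [3, 6]); Taking the union: nothing is present at this height; the r=7.5 cylinder at (-2.5, -1.5) gives a regular 16-gon of circumradius 7.5 (constant along its height) (perimeter = 2·16·7.500·sin(180°/16) = 46.82 mm); Combining (union): only the r=7.5 cylinder at (-2.5, -1.5) is present, so the union is just that shape — boundary = 46.82 mm. So its perimeter = 46.82 mm. Layer 11 (z = 3.52): the cylinder: section is a regular 16-gon, circumradius r=7 (perimeter = 2·16·7.000·sin(180°/16) = 43.70 mm); the cylinder at (5, 4) is absent (z outside [4, 12.5]); the r=10 cylinder at (4.5, 14.5) contributes a regular 16-gon of circumradius 10 (perimeter = 2·16·10.000·sin(180°/16) = 62.43 mm); Merging all regions: the regions partially overlap (shared area 7.58 mm²), so the edge portions inside another operand are dropped and the merged outline is re-measured after clipping — boundary = 91.59 mm; the cylinder at (-2.5, -1.5): section is a regular 16-gon, circumradius r=7.5 (perimeter = 2·16·7.500·sin(180°/16) = 46.82 mm); Taking the union: the regions partially overlap (shared area 119.06 mm²), so the edge portions inside another operand are dropped and the merged outline is re-measured after clipping — boundary = 99.17 mm. So its perimeter = 99.17 mm. Layer 11 is larger (99.17 vs 46.82 mm).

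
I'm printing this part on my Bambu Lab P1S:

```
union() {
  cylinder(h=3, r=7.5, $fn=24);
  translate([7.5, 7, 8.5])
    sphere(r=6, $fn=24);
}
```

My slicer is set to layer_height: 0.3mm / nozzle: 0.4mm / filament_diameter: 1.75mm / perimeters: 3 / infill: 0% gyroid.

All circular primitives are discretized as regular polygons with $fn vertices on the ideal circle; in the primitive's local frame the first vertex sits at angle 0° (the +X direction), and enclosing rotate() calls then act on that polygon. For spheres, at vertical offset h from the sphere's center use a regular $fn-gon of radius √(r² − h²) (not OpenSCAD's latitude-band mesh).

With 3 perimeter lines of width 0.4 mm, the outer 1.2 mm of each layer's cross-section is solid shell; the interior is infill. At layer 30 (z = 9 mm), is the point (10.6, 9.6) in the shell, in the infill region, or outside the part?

infill

At z = 9 mm: the cylinder is not intersected at this z (z outside [0, 3]); the r=6 sphere at (7.5, 7) contributes a regular 24-gon of circumradius √(6²−0.5²) = 5.979; Combining (union): only the r=6 sphere at (7.5, 7) is present, so the union is just that shape — 1 connected region. Overall, the cross-section is a single solid region. The nearest boundary edge runs (12.68, 9.99)→(11.73, 11.23); distance from the point to it = 1.89 mm. The point is inside the cross-section and 1.89 mm from the nearest boundary — more than the 1.2 mm shell width (3 × 0.4), so it's in the infill interior.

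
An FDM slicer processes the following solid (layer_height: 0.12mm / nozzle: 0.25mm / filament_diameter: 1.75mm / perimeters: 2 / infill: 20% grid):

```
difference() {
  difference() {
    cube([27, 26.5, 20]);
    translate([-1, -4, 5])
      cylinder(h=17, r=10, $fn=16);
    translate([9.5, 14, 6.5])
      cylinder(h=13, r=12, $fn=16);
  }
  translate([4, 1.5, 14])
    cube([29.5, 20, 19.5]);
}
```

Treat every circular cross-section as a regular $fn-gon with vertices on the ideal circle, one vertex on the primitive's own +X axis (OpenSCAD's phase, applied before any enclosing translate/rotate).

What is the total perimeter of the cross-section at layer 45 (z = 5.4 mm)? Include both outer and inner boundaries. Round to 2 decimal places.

103.55 mm

At z = 5.4 mm: the 27×26.5 cube contributes its full rectangle (perimeter 107.00 mm); the cylinder at (-1, -4): section is a regular 16-gon, circumradius r=10 (perimeter = 2·16·10.000·sin(180°/16) = 62.43 mm); the cylinder at (9.5, 14) is absent (z outside [6.5, 19.5]); Taking the first minus the rest: starting from the 27×26.5 cube, the r=10 cylinder at (-1, -4) partially overlaps it — only the 32.23 mm² overlap (of its 306.15 mm²) is removed, clipping the outline — boundary = 103.55 mm; the cube at (4, 1.5) is not intersected at this z (z outside [14, 33.5]); After the difference (first − rest): none of the subtracted shapes is present at this height, so the result so far is unchanged — boundary = 103.55 mm. Overall, the cross-section is a single solid region. Total boundary length (outer) = 103.55 mm.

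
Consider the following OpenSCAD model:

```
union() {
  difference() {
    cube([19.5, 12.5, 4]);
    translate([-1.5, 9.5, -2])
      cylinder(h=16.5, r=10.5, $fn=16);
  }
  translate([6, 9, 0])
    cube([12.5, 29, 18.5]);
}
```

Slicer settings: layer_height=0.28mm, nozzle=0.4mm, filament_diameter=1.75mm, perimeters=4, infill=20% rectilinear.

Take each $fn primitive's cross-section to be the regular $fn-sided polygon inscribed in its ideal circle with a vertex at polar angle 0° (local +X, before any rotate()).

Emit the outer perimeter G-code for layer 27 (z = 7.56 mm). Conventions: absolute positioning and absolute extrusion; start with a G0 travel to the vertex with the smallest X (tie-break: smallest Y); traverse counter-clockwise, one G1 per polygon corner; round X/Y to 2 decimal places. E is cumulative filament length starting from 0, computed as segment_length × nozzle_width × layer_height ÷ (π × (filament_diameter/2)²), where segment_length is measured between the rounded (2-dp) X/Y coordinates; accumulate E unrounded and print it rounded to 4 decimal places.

G0 X6.00 Y9.00 Z7.56
G1 X18.50 Y9.00 E0.5821
G1 X18.50 Y38.00 E1.9324
G1 X6.00 Y38.00 E2.5145
G1 X6.00 Y9.00 E3.8648

At z = 7.56 mm: the cube is not intersected at this z (z outside [0, 4]); the r=10.5 cylinder at (-1.5, 9.5) gives a regular 16-gon of circumradius 10.5 (constant along its height); After the difference (first − rest): the first operand is absent here, so nothing remains; the 12.5×29 cube at (6, 9) contributes its full rectangle; Taking the union: only the 12.5×29 cube at (6, 9) is present, so the union is just that shape — 1 connected region. The outline is a single polygon with 4 vertices. Extrusion per mm of travel: 0.4 × 0.28 / (π × 0.875²) = 0.046564. Accumulating E over each segment gives final E = 3.8648.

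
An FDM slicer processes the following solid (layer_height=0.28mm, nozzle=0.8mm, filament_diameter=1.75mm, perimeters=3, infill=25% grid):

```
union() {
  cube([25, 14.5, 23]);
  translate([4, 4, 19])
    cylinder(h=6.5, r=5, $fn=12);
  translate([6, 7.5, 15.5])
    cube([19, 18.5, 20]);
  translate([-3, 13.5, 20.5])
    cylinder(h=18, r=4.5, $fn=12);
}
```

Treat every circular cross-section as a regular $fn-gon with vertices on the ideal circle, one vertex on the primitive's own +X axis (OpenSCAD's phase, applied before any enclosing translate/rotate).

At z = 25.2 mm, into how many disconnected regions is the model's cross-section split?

2

At z = 25.2 mm: the cube is absent (z outside [0, 23]); the r=5 cylinder at (4, 4) gives a regular 12-gon of circumradius 5 (constant along its height); the cube at (6, 7.5) (footprint 19×18.5) is included at this height; the r=4.5 cylinder at (-3, 13.5) contributes a regular 12-gon of circumradius 4.5; Taking the union: the regions partially overlap (shared area 0.79 mm²), so overlapping operands fuse into one piece — 2 connected regions. The result has 2 disconnected regions.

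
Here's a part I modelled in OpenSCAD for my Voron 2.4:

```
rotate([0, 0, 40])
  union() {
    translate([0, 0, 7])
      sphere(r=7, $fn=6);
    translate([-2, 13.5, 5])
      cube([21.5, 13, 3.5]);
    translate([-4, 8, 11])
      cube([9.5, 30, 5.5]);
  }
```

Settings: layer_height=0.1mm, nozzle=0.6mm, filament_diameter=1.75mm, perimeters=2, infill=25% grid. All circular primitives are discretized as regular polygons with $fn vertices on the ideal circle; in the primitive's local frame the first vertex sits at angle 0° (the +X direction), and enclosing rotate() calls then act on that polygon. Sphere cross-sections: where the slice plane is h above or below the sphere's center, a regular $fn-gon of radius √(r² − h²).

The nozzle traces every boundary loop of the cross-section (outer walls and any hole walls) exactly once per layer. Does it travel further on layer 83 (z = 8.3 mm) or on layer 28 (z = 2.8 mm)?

layer 83 (z = 8.3 mm)

Layer 83 (z = 8.3): the r=7 sphere contributes a regular 6-gon of circumradius √(7²−1.3²) = 6.878 (perimeter = 2·6·6.878·sin(180°/6) = 41.27 mm); the 21.5×13 cube at (-2, 13.5) contributes its full rectangle (perimeter 69.00 mm); the cube at (-4, 8) does not reach this height (z outside [11, 16.5]); Merging all regions: the 2 present regions are separate (no shared area or edge), so areas and boundary lengths simply add and each stays a separate island — boundary = 110.27 mm; (whole slice rotated 40° about Z — lengths, areas and connectivity unchanged). So its perimeter = 110.27 mm. Layer 28 (z = 2.8): the r=7 sphere slices to a regular 6-gon of circumradius 5.600 (√(r²−h²) with h=4.2 from center) (perimeter = 2·6·5.600·sin(180°/6) = 33.60 mm); the cube at (-2, 13.5) is absent (z outside [5, 8.5]); the cube at (-4, 8) is absent (z outside [11, 16.5]); Combining (union): only the r=7 sphere is present, so the union is just that shape — boundary = 33.60 mm; (rotated 40° about Z; rotation is an isometry so areas/perimeters/island counts are preserved). So its perimeter = 33.60 mm. Layer 83 is larger (110.27 vs 33.60 mm).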